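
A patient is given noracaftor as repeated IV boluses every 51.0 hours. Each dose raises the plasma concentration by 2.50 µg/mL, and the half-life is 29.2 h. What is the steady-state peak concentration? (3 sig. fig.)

3.56 µg/mL

k = ln 2 / 29.2 = 0.02374 h⁻¹
Fraction remaining after one interval: e^(−kτ) = e^(−0.02374 × 51.0) = 0.2980
R = 1 / (1 − 0.2980) = 1.425
Css,max = 2.50 × 1.425 ≈ 3.56 µg/mL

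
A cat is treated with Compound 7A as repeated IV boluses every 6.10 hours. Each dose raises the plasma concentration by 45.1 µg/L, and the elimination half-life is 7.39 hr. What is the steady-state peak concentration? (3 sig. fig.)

k = ln 2 / 7.39 = 0.09380 hr⁻¹
Fraction remaining after one interval: e^(−kτ) = e^(−0.09380 × 6.10) = 0.5643
R = 1 / (1 − 0.5643) = 2.295
Css,max = 45.1 × 2.295 ≈ 104 µg/L

104 µg/L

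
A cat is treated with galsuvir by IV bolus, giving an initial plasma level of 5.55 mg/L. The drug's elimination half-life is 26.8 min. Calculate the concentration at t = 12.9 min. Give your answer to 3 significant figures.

3.98 mg/L

k = ln 2 / 26.8 = 0.02586 min⁻¹
12.9 min is 0.4813 half-lives, so C = 5.55 × (1/2)^0.4813 = 5.55 × 0.7163 ≈ 3.98 mg/L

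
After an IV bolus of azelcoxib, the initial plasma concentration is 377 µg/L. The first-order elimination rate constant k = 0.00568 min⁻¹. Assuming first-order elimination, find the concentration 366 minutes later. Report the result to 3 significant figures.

C(t) = C₀ e^(−kt) = 377 × e^(−0.005680 × 366) = 377 × e^(−2.079) = 377 × 0.1251 ≈ 47.2 µg/L

47.2 µg/L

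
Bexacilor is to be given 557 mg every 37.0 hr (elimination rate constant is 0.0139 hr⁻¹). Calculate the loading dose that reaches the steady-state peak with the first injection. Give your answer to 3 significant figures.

1390 mg

Accumulation ratio R = 1 / (1 − e^(−kτ)) = 1 / (1 − e^(−0.01390×37.0)) = 1 / (1 − 0.5979) = 2.487
Loading dose = maintenance dose × R = 557 × 2.487 ≈ 1390 mg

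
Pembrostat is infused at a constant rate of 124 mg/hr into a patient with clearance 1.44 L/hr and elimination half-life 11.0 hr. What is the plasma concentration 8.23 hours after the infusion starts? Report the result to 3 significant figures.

Css = rate / CL = 124 / 1.44 = 86.11 µg/mL
k = ln 2 / 11.0 = 0.06301 hr⁻¹
C(t) = Css (1 − e^(−kt)) = 86.11 × (1 − e^(−0.5186)) = 86.11 × 0.4046 ≈ 34.8 µg/mL

34.8 µg/mL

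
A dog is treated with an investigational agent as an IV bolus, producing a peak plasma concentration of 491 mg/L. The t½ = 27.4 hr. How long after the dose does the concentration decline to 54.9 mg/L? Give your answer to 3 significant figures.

k = ln 2 / 27.4 = 0.02530 hr⁻¹
C(t) = C₀ e^(−kt)  ⇒  t = ln(C₀/C) / k
t = ln(491/54.9) / 0.02530 = 2.191 / 0.02530 ≈ 86.6 hours

86.6 hours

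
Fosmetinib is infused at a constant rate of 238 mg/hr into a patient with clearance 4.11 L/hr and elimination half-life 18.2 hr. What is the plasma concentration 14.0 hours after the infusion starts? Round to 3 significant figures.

23.9 mg/L

Css = rate / CL = 238 / 4.11 = 57.91 mg/L
k = ln 2 / 18.2 = 0.03809 hr⁻¹
C(t) = Css (1 − e^(−kt)) = 57.91 × (1 − e^(−0.5332)) = 57.91 × 0.4133 ≈ 23.9 mg/L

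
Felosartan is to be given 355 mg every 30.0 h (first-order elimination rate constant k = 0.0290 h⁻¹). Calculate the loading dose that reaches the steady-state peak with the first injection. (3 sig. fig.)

Accumulation ratio R = 1 / (1 − e^(−kτ)) = 1 / (1 − e^(−0.02900×30.0)) = 1 / (1 − 0.4190) = 1.721
Loading dose = maintenance dose × R = 355 × 1.721 ≈ 611 mg

611 mg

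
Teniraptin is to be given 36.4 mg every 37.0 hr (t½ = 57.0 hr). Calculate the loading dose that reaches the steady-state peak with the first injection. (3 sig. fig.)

100 mg

k = ln 2 / 57.0 = 0.01216 hr⁻¹
Accumulation ratio R = 1 / (1 − e^(−kτ)) = 1 / (1 − e^(−0.01216×37.0)) = 1 / (1 − 0.6377) = 2.760
Loading dose = maintenance dose × R = 36.4 × 2.760 ≈ 100 mg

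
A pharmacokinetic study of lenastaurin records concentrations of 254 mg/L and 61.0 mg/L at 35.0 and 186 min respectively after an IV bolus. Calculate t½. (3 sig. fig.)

73.4 minutes

k = ln(C₁/C₂) / (t₂ − t₁) = ln(254/61.0) / (186 − 35.0)
  = 1.426 / 151.0 = 0.009447 min⁻¹
t½ = ln 2 / k = ln 2 / 0.009447 ≈ 73.4 minutes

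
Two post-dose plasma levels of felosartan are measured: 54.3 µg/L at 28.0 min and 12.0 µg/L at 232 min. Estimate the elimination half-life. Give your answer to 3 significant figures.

93.7 minutes

k = ln(C₁/C₂) / (t₂ − t₁) = ln(54.3/12.0) / (232 − 28.0)
  = 1.510 / 204.0 = 0.007400 min⁻¹
t½ = ln 2 / k = ln 2 / 0.007400 ≈ 93.7 minutes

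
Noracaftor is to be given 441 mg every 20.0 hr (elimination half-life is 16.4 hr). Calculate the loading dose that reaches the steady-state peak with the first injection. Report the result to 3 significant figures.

773 mg

k = ln 2 / 16.4 = 0.04227 hr⁻¹
Accumulation ratio R = 1 / (1 − e^(−kτ)) = 1 / (1 − e^(−0.04227×20.0)) = 1 / (1 − 0.4294) = 1.753
Loading dose = maintenance dose × R = 441 × 1.753 ≈ 773 mg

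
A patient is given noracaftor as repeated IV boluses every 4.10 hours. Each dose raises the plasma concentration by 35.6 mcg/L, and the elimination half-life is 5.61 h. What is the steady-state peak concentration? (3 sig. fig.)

k = ln 2 / 5.61 = 0.1236 h⁻¹
Fraction remaining after one interval: e^(−kτ) = e^(−0.1236 × 4.10) = 0.6026
R = 1 / (1 − 0.6026) = 2.516
Css,max = 35.6 × 2.516 ≈ 89.6 mcg/L

89.6 mcg/L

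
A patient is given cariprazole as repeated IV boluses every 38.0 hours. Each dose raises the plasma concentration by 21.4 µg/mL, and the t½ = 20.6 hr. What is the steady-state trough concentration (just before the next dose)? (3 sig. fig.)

8.26 µg/mL

k = ln 2 / 20.6 = 0.03365 hr⁻¹
Fraction remaining after one interval: e^(−kτ) = e^(−0.03365 × 38.0) = 0.2784
R = 1 / (1 − 0.2784) = 1.386
Css,max = 21.4 × 1.386 = 29.66 µg/mL
Css,min = Css,max × e^(−kτ) = 29.66 × 0.2784 ≈ 8.26 µg/mL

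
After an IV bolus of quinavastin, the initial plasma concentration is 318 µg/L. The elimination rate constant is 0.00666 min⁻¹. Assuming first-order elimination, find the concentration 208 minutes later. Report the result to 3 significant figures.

79.6 µg/L

C(t) = C₀ e^(−kt) = 318 × e^(−0.006660 × 208) = 318 × e^(−1.385) = 318 × 0.2503 ≈ 79.6 µg/L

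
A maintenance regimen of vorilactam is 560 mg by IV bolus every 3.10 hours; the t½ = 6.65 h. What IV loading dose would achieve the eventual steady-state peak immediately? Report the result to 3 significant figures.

k = ln 2 / 6.65 = 0.1042 h⁻¹
Accumulation ratio R = 1 / (1 − e^(−kτ)) = 1 / (1 − e^(−0.1042×3.10)) = 1 / (1 − 0.7239) = 3.622
Loading dose = maintenance dose × R = 560 × 3.622 ≈ 2030 mg

2030 mg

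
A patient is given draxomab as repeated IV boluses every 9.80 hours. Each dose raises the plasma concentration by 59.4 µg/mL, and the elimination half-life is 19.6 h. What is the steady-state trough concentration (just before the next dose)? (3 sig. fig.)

143 µg/mL

k = ln 2 / 19.6 = 0.03536 h⁻¹
Fraction remaining after one interval: e^(−kτ) = e^(−0.03536 × 9.80) = 0.7071
R = 1 / (1 − 0.7071) = 3.414
Css,max = 59.4 × 3.414 = 202.8 µg/mL
Css,min = Css,max × e^(−kτ) = 202.8 × 0.7071 ≈ 143 µg/mL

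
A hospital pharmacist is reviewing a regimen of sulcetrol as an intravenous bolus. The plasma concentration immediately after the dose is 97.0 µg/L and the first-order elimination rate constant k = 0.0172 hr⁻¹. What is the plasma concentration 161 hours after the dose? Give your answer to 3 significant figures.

6.08 µg/L

C(t) = C₀ e^(−kt) = 97.0 × e^(−0.01720 × 161) = 97.0 × e^(−2.769) = 97.0 × 0.06271 ≈ 6.08 µg/L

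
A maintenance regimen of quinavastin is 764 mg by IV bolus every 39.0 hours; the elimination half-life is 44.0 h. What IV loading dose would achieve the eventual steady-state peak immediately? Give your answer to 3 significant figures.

1660 mg

k = ln 2 / 44.0 = 0.01575 h⁻¹
Accumulation ratio R = 1 / (1 − e^(−kτ)) = 1 / (1 − e^(−0.01575×39.0)) = 1 / (1 − 0.5410) = 2.179
Loading dose = maintenance dose × R = 764 × 2.179 ≈ 1660 mg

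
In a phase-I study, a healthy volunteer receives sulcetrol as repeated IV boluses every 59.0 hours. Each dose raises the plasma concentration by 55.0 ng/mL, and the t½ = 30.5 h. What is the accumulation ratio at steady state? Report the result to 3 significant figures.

1.35

k = ln 2 / 30.5 = 0.02273 h⁻¹
Fraction remaining after one interval: e^(−kτ) = e^(−0.02273 × 59.0) = 0.2616
R = 1 / (1 − 0.2616) = 1 / 0.7384 ≈ 1.35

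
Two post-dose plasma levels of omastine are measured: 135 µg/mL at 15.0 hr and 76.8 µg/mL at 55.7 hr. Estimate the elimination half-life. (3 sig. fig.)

50.0 hours

k = ln(C₁/C₂) / (t₂ − t₁) = ln(135/76.8) / (55.7 − 15.0)
  = 0.5641 / 40.70 = 0.01386 hr⁻¹
t½ = ln 2 / k = ln 2 / 0.01386 ≈ 50.0 hours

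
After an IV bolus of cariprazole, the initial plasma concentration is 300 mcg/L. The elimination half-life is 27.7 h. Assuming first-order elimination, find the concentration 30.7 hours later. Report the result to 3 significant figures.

k = ln 2 / 27.7 = 0.02502 h⁻¹
C(t) = C₀ e^(−kt) = 300 × e^(−0.02502 × 30.7) = 300 × e^(−0.7682) = 300 × 0.4638 ≈ 139 mcg/L

139 mcg/L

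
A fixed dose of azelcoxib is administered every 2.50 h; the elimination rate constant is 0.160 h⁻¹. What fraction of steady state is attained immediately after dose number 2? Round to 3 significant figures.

0.551

f_n = 1 − e^(−nkτ) = 1 − e^(−2 × 0.1600 × 2.50) = 1 − e^(−0.8000) = 1 − 0.4493 ≈ 0.551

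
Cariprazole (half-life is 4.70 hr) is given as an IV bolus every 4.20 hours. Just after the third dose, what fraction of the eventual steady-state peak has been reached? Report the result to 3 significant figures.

k = ln 2 / 4.70 = 0.1475 hr⁻¹
f_n = 1 − e^(−nkτ) = 1 − e^(−3 × 0.1475 × 4.20) = 1 − e^(−1.858) = 1 − 0.1559 ≈ 0.844

0.844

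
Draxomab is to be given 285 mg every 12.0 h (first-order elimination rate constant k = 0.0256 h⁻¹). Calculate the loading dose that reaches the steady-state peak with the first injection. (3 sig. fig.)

1080 mg

Accumulation ratio R = 1 / (1 − e^(−kτ)) = 1 / (1 − e^(−0.02560×12.0)) = 1 / (1 − 0.7355) = 3.781
Loading dose = maintenance dose × R = 285 × 3.781 ≈ 1080 mg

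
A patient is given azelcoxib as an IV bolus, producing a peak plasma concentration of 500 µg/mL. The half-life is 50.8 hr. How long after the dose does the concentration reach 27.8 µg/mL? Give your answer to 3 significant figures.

k = ln 2 / 50.8 = 0.01364 hr⁻¹
C(t) = C₀ e^(−kt)  ⇒  t = ln(C₀/C) / k
t = ln(500/27.8) / 0.01364 = 2.890 / 0.01364 ≈ 212 hours

212 hours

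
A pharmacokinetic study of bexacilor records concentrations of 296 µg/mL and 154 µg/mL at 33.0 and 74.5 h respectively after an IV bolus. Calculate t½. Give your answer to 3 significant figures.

k = ln(C₁/C₂) / (t₂ − t₁) = ln(296/154) / (74.5 − 33.0)
  = 0.6534 / 41.50 = 0.01574 h⁻¹
t½ = ln 2 / k = ln 2 / 0.01574 ≈ 44.0 hours

44.0 hours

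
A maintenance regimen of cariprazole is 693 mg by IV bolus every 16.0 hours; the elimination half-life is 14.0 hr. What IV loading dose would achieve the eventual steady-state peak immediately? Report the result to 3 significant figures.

1270 mg

k = ln 2 / 14.0 = 0.04951 hr⁻¹
Accumulation ratio R = 1 / (1 − e^(−kτ)) = 1 / (1 − e^(−0.04951×16.0)) = 1 / (1 − 0.4529) = 1.828
Loading dose = maintenance dose × R = 693 × 1.828 ≈ 1270 mg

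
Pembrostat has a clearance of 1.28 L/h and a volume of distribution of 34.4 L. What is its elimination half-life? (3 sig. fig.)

18.6 hours

k = CL / V = 1.28 / 34.4 = 0.03721 h⁻¹
t½ = ln 2 / k = ln 2 / 0.03721 ≈ 18.6 hours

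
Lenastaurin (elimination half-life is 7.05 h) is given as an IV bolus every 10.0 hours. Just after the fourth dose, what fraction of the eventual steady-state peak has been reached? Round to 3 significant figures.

0.980

k = ln 2 / 7.05 = 0.09832 h⁻¹
f_n = 1 − e^(−nkτ) = 1 − e^(−4 × 0.09832 × 10.0) = 1 − e^(−3.933) = 1 − 0.01959 ≈ 0.980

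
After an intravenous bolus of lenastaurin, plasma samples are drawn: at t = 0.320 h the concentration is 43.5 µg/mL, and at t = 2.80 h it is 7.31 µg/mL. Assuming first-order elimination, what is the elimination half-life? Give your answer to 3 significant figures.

k = ln(C₁/C₂) / (t₂ − t₁) = ln(43.5/7.31) / (2.80 − 0.320)
  = 1.784 / 2.480 = 0.7192 h⁻¹
t½ = ln 2 / k = ln 2 / 0.7192 ≈ 0.964 hours

0.964 hours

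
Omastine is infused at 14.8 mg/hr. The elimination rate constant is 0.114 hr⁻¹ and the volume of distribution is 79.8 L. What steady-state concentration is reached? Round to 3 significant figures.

CL = k · V = 0.114 × 79.8 = 9.097 L/hr
Css = rate / CL = 14.8 / 9.097 ≈ 1.63 mg/L

1.63 mg/L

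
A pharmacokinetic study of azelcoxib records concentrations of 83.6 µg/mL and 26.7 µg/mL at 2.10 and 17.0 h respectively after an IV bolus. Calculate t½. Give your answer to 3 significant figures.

9.05 hours

k = ln(C₁/C₂) / (t₂ − t₁) = ln(83.6/26.7) / (17.0 − 2.10)
  = 1.141 / 14.90 = 0.07660 h⁻¹
t½ = ln 2 / k = ln 2 / 0.07660 ≈ 9.05 hours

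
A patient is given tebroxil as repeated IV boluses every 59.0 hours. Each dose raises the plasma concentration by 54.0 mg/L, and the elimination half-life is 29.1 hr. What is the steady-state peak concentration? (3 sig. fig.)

71.5 mg/L

k = ln 2 / 29.1 = 0.02382 hr⁻¹
Fraction remaining after one interval: e^(−kτ) = e^(−0.02382 × 59.0) = 0.2453
R = 1 / (1 − 0.2453) = 1.325
Css,max = 54.0 × 1.325 ≈ 71.5 mg/L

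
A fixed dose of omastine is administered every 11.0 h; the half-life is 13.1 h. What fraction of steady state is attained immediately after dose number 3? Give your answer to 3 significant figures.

0.826

k = ln 2 / 13.1 = 0.05291 h⁻¹
f_n = 1 − e^(−nkτ) = 1 − e^(−3 × 0.05291 × 11.0) = 1 − e^(−1.746) = 1 − 0.1745 ≈ 0.826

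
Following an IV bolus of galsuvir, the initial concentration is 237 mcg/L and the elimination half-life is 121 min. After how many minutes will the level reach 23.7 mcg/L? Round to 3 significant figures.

k = ln 2 / 121 = 0.005728 min⁻¹
C(t) = C₀ e^(−kt)  ⇒  t = ln(C₀/C) / k
t = ln(237/23.7) / 0.005728 = 2.303 / 0.005728 ≈ 402 minutes

402 minutes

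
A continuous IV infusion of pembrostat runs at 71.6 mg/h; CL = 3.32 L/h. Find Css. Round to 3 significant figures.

Css = infusion rate / CL = 71.6 / 3.32 ≈ 21.6 mg/L

21.6 mg/L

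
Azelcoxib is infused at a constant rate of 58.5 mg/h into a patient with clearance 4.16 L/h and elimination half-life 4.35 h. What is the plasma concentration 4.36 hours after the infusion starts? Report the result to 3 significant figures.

7.04 µg/mL

Css = rate / CL = 58.5 / 4.16 = 14.06 µg/mL
k = ln 2 / 4.35 = 0.1593 h⁻¹
C(t) = Css (1 − e^(−kt)) = 14.06 × (1 − e^(−0.6947)) = 14.06 × 0.5008 ≈ 7.04 µg/mL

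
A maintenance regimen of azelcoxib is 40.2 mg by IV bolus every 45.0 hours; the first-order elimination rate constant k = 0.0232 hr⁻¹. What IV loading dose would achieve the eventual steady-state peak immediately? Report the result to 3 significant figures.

62.0 mg

Accumulation ratio R = 1 / (1 − e^(−kτ)) = 1 / (1 − e^(−0.02320×45.0)) = 1 / (1 − 0.3520) = 1.543
Loading dose = maintenance dose × R = 40.2 × 1.543 ≈ 62.0 mg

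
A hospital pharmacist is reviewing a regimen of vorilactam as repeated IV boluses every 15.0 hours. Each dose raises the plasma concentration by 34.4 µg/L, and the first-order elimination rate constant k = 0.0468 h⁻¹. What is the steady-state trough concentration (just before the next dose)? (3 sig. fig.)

Fraction remaining after one interval: e^(−kτ) = e^(−0.04680 × 15.0) = 0.4956
R = 1 / (1 − 0.4956) = 1.983
Css,max = 34.4 × 1.983 = 68.20 µg/L
Css,min = Css,max × e^(−kτ) = 68.20 × 0.4956 ≈ 33.8 µg/L

33.8 µg/L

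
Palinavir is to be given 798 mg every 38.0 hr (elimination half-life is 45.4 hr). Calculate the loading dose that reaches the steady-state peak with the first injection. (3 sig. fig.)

k = ln 2 / 45.4 = 0.01527 hr⁻¹
Accumulation ratio R = 1 / (1 − e^(−kτ)) = 1 / (1 − e^(−0.01527×38.0)) = 1 / (1 − 0.5598) = 2.272
Loading dose = maintenance dose × R = 798 × 2.272 ≈ 1810 mg

1810 mg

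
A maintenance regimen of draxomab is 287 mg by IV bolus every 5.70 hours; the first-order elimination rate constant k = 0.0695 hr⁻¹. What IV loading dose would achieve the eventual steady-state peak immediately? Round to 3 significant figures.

Accumulation ratio R = 1 / (1 − e^(−kτ)) = 1 / (1 − e^(−0.06950×5.70)) = 1 / (1 − 0.6729) = 3.057
Loading dose = maintenance dose × R = 287 × 3.057 ≈ 877 mg

877 mg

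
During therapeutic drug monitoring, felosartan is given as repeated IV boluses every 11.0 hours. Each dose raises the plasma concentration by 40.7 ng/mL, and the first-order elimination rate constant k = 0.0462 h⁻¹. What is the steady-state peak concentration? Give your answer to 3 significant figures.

102 ng/mL

Fraction remaining after one interval: e^(−kτ) = e^(−0.04620 × 11.0) = 0.6016
R = 1 / (1 − 0.6016) = 2.510
Css,max = 40.7 × 2.510 ≈ 102 ng/mL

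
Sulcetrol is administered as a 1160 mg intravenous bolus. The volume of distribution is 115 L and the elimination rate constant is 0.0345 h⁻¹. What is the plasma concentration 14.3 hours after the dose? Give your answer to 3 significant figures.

C₀ = dose / V = 1160 / 115 = 10.09 µg/mL
C(t) = C₀ e^(−kt) = 10.09 × e^(−0.03450 × 14.3) = 10.09 × e^(−0.4934) = 10.09 × 0.6106 ≈ 6.16 µg/mL

6.16 µg/mL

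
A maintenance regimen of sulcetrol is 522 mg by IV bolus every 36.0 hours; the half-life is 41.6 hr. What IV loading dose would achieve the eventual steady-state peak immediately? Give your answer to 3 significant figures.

1160 mg

k = ln 2 / 41.6 = 0.01666 hr⁻¹
Accumulation ratio R = 1 / (1 − e^(−kτ)) = 1 / (1 − e^(−0.01666×36.0)) = 1 / (1 − 0.5489) = 2.217
Loading dose = maintenance dose × R = 522 × 2.217 ≈ 1160 mg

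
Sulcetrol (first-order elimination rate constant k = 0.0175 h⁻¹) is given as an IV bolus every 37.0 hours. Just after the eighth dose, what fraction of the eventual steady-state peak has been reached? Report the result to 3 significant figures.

f_n = 1 − e^(−nkτ) = 1 − e^(−8 × 0.01750 × 37.0) = 1 − e^(−5.180) = 1 − 0.005628 ≈ 0.994

0.994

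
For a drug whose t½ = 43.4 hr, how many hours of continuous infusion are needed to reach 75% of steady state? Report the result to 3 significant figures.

k = ln 2 / 43.4 = 0.01597 hr⁻¹
f = 1 − e^(−kt)  ⇒  t = −ln(1 − f) / k
t = −ln(1 − 0.75) / 0.01597 = 1.386 / 0.01597 ≈ 86.8 hours

86.8 hours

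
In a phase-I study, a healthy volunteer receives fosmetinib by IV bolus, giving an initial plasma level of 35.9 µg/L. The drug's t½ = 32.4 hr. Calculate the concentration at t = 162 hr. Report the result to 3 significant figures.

k = ln 2 / 32.4 = 0.02139 hr⁻¹
162 hr is 5.000 half-lives, so C = 35.9 × (1/2)^5.000 = 35.9 × 0.03125 ≈ 1.12 µg/L

1.12 µg/L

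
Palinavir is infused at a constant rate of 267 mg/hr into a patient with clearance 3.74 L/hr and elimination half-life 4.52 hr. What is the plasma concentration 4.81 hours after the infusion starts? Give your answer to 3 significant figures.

Css = rate / CL = 267 / 3.74 = 71.39 µg/mL
k = ln 2 / 4.52 = 0.1534 hr⁻¹
C(t) = Css (1 − e^(−kt)) = 71.39 × (1 − e^(−0.7376)) = 71.39 × 0.5217 ≈ 37.2 µg/mL

37.2 µg/mL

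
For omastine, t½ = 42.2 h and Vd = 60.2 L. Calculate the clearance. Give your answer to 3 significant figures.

0.989 L/h

k = ln 2 / t½ = ln 2 / 42.2 = 0.01643 h⁻¹
CL = k · V = 0.01643 × 60.2 ≈ 0.989 L/h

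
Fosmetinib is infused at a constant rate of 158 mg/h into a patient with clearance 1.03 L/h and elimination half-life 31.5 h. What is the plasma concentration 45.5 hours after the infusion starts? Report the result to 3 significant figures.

97.0 µg/mL

Css = rate / CL = 158 / 1.03 = 153.4 µg/mL
k = ln 2 / 31.5 = 0.02200 h⁻¹
C(t) = Css (1 − e^(−kt)) = 153.4 × (1 − e^(−1.001)) = 153.4 × 0.6326 ≈ 97.0 µg/mL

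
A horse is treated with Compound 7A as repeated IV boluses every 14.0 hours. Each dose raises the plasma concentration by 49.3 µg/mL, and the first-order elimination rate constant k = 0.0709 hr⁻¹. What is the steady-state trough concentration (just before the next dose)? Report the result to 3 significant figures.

Fraction remaining after one interval: e^(−kτ) = e^(−0.07090 × 14.0) = 0.3706
R = 1 / (1 − 0.3706) = 1.589
Css,max = 49.3 × 1.589 = 78.33 µg/mL
Css,min = Css,max × e^(−kτ) = 78.33 × 0.3706 ≈ 29.0 µg/mL

29.0 µg/mL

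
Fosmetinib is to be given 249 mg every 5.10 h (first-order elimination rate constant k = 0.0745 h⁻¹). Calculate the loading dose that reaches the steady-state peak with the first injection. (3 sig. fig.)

788 mg

Accumulation ratio R = 1 / (1 − e^(−kτ)) = 1 / (1 − e^(−0.07450×5.10)) = 1 / (1 − 0.6839) = 3.164
Loading dose = maintenance dose × R = 249 × 3.164 ≈ 788 mg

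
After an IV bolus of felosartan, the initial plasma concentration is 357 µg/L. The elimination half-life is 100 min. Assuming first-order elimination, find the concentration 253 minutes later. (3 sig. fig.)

k = ln 2 / 100 = 0.006931 min⁻¹
253 min is 2.530 half-lives, so C = 357 × (1/2)^2.530 = 357 × 0.1731 ≈ 61.8 µg/L

61.8 µg/L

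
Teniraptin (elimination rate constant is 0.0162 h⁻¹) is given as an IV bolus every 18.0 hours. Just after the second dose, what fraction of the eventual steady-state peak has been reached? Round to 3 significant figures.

0.442

f_n = 1 − e^(−nkτ) = 1 − e^(−2 × 0.01620 × 18.0) = 1 − e^(−0.5832) = 1 − 0.5581 ≈ 0.442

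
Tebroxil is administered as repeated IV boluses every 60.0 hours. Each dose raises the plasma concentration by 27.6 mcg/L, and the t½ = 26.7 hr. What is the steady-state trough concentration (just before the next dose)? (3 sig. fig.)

7.36 mcg/L

k = ln 2 / 26.7 = 0.02596 hr⁻¹
Fraction remaining after one interval: e^(−kτ) = e^(−0.02596 × 60.0) = 0.2106
R = 1 / (1 − 0.2106) = 1.267
Css,max = 27.6 × 1.267 = 34.96 mcg/L
Css,min = Css,max × e^(−kτ) = 34.96 × 0.2106 ≈ 7.36 mcg/L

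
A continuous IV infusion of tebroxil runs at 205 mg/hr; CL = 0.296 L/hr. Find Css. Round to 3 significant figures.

Css = infusion rate / CL = 205 / 0.296 ≈ 693 mg/L

693 mg/L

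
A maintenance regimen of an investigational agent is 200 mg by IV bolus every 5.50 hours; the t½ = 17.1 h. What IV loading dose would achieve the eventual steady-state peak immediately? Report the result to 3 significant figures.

1000 mg

k = ln 2 / 17.1 = 0.04053 h⁻¹
Accumulation ratio R = 1 / (1 − e^(−kτ)) = 1 / (1 − e^(−0.04053×5.50)) = 1 / (1 − 0.8002) = 5.004
Loading dose = maintenance dose × R = 200 × 5.004 ≈ 1000 mg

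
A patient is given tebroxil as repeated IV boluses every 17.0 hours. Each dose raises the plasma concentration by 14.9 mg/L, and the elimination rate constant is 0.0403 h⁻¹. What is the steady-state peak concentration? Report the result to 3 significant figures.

Fraction remaining after one interval: e^(−kτ) = e^(−0.04030 × 17.0) = 0.5040
R = 1 / (1 − 0.5040) = 2.016
Css,max = 14.9 × 2.016 ≈ 30.0 mg/L

30.0 mg/L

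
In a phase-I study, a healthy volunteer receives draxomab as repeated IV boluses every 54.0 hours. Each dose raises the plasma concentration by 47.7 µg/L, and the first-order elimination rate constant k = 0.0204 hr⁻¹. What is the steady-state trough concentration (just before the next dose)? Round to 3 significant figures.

Fraction remaining after one interval: e^(−kτ) = e^(−0.02040 × 54.0) = 0.3323
R = 1 / (1 − 0.3323) = 1.498
Css,max = 47.7 × 1.498 = 71.44 µg/L
Css,min = Css,max × e^(−kτ) = 71.44 × 0.3323 ≈ 23.7 µg/L

23.7 µg/L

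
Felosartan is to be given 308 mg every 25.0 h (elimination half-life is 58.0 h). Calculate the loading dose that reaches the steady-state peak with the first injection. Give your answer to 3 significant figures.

1190 mg

k = ln 2 / 58.0 = 0.01195 h⁻¹
Accumulation ratio R = 1 / (1 − e^(−kτ)) = 1 / (1 − e^(−0.01195×25.0)) = 1 / (1 − 0.7417) = 3.872
Loading dose = maintenance dose × R = 308 × 3.872 ≈ 1190 mg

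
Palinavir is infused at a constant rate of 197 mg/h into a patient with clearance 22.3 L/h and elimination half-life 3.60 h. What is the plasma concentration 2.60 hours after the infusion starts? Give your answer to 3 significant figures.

3.48 mg/L

Css = rate / CL = 197 / 22.3 = 8.834 mg/L
k = ln 2 / 3.60 = 0.1925 h⁻¹
C(t) = Css (1 − e^(−kt)) = 8.834 × (1 − e^(−0.5006)) = 8.834 × 0.3938 ≈ 3.48 mg/L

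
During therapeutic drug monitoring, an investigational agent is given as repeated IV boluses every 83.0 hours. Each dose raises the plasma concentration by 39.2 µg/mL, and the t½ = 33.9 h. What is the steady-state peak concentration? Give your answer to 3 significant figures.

48.0 µg/mL

k = ln 2 / 33.9 = 0.02045 h⁻¹
Fraction remaining after one interval: e^(−kτ) = e^(−0.02045 × 83.0) = 0.1832
R = 1 / (1 − 0.1832) = 1.224
Css,max = 39.2 × 1.224 ≈ 48.0 µg/mL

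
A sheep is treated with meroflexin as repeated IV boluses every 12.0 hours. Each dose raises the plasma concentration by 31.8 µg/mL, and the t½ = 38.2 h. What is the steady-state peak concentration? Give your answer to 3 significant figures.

163 µg/mL

k = ln 2 / 38.2 = 0.01815 h⁻¹
Fraction remaining after one interval: e^(−kτ) = e^(−0.01815 × 12.0) = 0.8043
R = 1 / (1 − 0.8043) = 5.111
Css,max = 31.8 × 5.111 ≈ 163 µg/mL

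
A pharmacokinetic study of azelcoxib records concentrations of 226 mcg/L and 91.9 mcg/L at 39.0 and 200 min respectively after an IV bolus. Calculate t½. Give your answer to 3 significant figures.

k = ln(C₁/C₂) / (t₂ − t₁) = ln(226/91.9) / (200 − 39.0)
  = 0.8998 / 161.0 = 0.005589 min⁻¹
t½ = ln 2 / k = ln 2 / 0.005589 ≈ 124 minutes

124 minutes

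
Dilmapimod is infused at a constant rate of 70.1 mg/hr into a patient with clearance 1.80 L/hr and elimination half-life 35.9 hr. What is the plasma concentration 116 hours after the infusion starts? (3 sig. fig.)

34.8 µg/mL

Css = rate / CL = 70.1 / 1.80 = 38.94 µg/mL
k = ln 2 / 35.9 = 0.01931 hr⁻¹
C(t) = Css (1 − e^(−kt)) = 38.94 × (1 − e^(−2.240)) = 38.94 × 0.8935 ≈ 34.8 µg/mL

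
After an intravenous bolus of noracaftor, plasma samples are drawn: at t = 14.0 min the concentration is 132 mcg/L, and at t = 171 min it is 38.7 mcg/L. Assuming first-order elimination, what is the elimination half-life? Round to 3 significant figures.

k = ln(C₁/C₂) / (t₂ − t₁) = ln(132/38.7) / (171 − 14.0)
  = 1.227 / 157.0 = 0.007815 min⁻¹
t½ = ln 2 / k = ln 2 / 0.007815 ≈ 88.7 minutes

88.7 minutes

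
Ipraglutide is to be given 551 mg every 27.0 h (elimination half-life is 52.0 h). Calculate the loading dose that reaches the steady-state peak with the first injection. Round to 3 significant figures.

k = ln 2 / 52.0 = 0.01333 h⁻¹
Accumulation ratio R = 1 / (1 − e^(−kτ)) = 1 / (1 − e^(−0.01333×27.0)) = 1 / (1 − 0.6977) = 3.308
Loading dose = maintenance dose × R = 551 × 3.308 ≈ 1820 mg

1820 mg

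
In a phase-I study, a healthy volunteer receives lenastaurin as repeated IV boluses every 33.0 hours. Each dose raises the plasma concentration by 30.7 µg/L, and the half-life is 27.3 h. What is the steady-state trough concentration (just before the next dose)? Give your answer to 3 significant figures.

k = ln 2 / 27.3 = 0.02539 h⁻¹
Fraction remaining after one interval: e^(−kτ) = e^(−0.02539 × 33.0) = 0.4326
R = 1 / (1 − 0.4326) = 1.763
Css,max = 30.7 × 1.763 = 54.11 µg/L
Css,min = Css,max × e^(−kτ) = 54.11 × 0.4326 ≈ 23.4 µg/L

23.4 µg/L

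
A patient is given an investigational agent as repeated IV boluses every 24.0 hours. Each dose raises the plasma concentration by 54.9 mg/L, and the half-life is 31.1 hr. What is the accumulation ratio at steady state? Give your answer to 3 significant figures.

k = ln 2 / 31.1 = 0.02229 hr⁻¹
Fraction remaining after one interval: e^(−kτ) = e^(−0.02229 × 24.0) = 0.5857
R = 1 / (1 − 0.5857) = 1 / 0.4143 ≈ 2.41

2.41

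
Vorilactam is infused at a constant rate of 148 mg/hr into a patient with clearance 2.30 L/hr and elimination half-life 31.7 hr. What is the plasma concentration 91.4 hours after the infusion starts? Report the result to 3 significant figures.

55.6 mg/L

Css = rate / CL = 148 / 2.30 = 64.35 mg/L
k = ln 2 / 31.7 = 0.02187 hr⁻¹
C(t) = Css (1 − e^(−kt)) = 64.35 × (1 − e^(−1.999)) = 64.35 × 0.8645 ≈ 55.6 mg/L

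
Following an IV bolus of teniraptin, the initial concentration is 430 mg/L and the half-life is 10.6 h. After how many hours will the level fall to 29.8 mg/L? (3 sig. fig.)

40.8 hours

k = ln 2 / 10.6 = 0.06539 h⁻¹
C(t) = C₀ e^(−kt)  ⇒  t = ln(C₀/C) / k
t = ln(430/29.8) / 0.06539 = 2.669 / 0.06539 ≈ 40.8 hours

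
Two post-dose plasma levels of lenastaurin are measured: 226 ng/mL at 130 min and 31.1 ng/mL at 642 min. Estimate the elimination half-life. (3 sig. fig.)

179 minutes

k = ln(C₁/C₂) / (t₂ − t₁) = ln(226/31.1) / (642 − 130)
  = 1.983 / 512.0 = 0.003874 min⁻¹
t½ = ln 2 / k = ln 2 / 0.003874 ≈ 179 minutes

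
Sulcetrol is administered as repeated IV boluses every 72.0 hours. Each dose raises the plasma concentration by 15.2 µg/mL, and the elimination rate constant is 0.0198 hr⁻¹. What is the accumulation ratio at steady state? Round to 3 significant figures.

Fraction remaining after one interval: e^(−kτ) = e^(−0.01980 × 72.0) = 0.2404
R = 1 / (1 − 0.2404) = 1 / 0.7596 ≈ 1.32

1.32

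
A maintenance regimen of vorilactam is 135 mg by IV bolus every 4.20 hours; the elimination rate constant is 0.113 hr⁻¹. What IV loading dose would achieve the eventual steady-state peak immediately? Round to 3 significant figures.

357 mg

Accumulation ratio R = 1 / (1 − e^(−kτ)) = 1 / (1 − e^(−0.1130×4.20)) = 1 / (1 − 0.6221) = 2.646
Loading dose = maintenance dose × R = 135 × 2.646 ≈ 357 mg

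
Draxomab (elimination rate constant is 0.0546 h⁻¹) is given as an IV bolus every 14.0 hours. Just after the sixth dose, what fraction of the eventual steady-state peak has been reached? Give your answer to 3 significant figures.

0.990

f_n = 1 − e^(−nkτ) = 1 − e^(−6 × 0.05460 × 14.0) = 1 − e^(−4.586) = 1 − 0.01019 ≈ 0.990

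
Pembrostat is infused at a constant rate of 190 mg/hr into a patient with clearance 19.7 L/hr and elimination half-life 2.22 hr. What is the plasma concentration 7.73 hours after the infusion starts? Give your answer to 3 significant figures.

8.78 mg/L

Css = rate / CL = 190 / 19.7 = 9.645 mg/L
k = ln 2 / 2.22 = 0.3122 hr⁻¹
C(t) = Css (1 − e^(−kt)) = 9.645 × (1 − e^(−2.414)) = 9.645 × 0.9105 ≈ 8.78 mg/L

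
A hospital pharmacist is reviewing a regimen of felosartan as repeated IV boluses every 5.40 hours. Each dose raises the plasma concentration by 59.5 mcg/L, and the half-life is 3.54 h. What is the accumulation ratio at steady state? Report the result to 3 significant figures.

k = ln 2 / 3.54 = 0.1958 h⁻¹
Fraction remaining after one interval: e^(−kτ) = e^(−0.1958 × 5.40) = 0.3474
R = 1 / (1 − 0.3474) = 1 / 0.6526 ≈ 1.53

1.53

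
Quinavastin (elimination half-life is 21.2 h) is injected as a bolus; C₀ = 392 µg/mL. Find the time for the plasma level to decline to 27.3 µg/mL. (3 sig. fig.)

k = ln 2 / 21.2 = 0.03270 h⁻¹
C(t) = C₀ e^(−kt)  ⇒  t = ln(C₀/C) / k
t = ln(392/27.3) / 0.03270 = 2.664 / 0.03270 ≈ 81.5 hours

81.5 hours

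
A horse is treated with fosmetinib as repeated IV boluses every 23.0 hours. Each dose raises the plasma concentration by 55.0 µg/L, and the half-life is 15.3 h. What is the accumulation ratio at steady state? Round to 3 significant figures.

1.55

k = ln 2 / 15.3 = 0.04530 h⁻¹
Fraction remaining after one interval: e^(−kτ) = e^(−0.04530 × 23.0) = 0.3528
R = 1 / (1 − 0.3528) = 1 / 0.6472 ≈ 1.55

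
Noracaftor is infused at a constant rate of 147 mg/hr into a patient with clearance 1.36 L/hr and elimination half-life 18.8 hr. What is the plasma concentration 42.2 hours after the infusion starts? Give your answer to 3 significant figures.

85.3 mg/L

Css = rate / CL = 147 / 1.36 = 108.1 mg/L
k = ln 2 / 18.8 = 0.03687 hr⁻¹
C(t) = Css (1 − e^(−kt)) = 108.1 × (1 − e^(−1.556)) = 108.1 × 0.7890 ≈ 85.3 mg/L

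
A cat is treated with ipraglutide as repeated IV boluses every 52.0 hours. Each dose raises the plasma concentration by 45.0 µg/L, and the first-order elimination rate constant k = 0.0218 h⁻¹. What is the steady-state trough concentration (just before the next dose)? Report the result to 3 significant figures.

Fraction remaining after one interval: e^(−kτ) = e^(−0.02180 × 52.0) = 0.3219
R = 1 / (1 − 0.3219) = 1.475
Css,max = 45.0 × 1.475 = 66.36 µg/L
Css,min = Css,max × e^(−kτ) = 66.36 × 0.3219 ≈ 21.4 µg/L

21.4 µg/L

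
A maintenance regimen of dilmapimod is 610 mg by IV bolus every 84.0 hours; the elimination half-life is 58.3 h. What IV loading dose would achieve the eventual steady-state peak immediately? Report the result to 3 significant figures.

966 mg

k = ln 2 / 58.3 = 0.01189 h⁻¹
Accumulation ratio R = 1 / (1 − e^(−kτ)) = 1 / (1 − e^(−0.01189×84.0)) = 1 / (1 − 0.3684) = 1.583
Loading dose = maintenance dose × R = 610 × 1.583 ≈ 966 mg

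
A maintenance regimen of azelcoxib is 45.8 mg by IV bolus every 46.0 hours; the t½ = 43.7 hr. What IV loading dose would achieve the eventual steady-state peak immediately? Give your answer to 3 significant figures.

88.4 mg

k = ln 2 / 43.7 = 0.01586 hr⁻¹
Accumulation ratio R = 1 / (1 − e^(−kτ)) = 1 / (1 − e^(−0.01586×46.0)) = 1 / (1 − 0.4821) = 1.931
Loading dose = maintenance dose × R = 45.8 × 1.931 ≈ 88.4 mg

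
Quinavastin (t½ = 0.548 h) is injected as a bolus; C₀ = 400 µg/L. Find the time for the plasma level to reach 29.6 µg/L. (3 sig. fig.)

2.06 hours

k = ln 2 / 0.548 = 1.265 h⁻¹
C(t) = C₀ e^(−kt)  ⇒  t = ln(C₀/C) / k
t = ln(400/29.6) / 1.265 = 2.604 / 1.265 ≈ 2.06 hours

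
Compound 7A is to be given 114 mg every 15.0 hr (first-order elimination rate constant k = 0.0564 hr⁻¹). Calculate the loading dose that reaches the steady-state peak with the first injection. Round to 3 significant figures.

200 mg

Accumulation ratio R = 1 / (1 − e^(−kτ)) = 1 / (1 − e^(−0.05640×15.0)) = 1 / (1 − 0.4291) = 1.752
Loading dose = maintenance dose × R = 114 × 1.752 ≈ 200 mg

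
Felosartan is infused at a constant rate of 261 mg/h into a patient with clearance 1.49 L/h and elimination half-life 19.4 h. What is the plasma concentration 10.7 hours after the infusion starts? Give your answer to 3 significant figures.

Css = rate / CL = 261 / 1.49 = 175.2 µg/mL
k = ln 2 / 19.4 = 0.03573 h⁻¹
C(t) = Css (1 − e^(−kt)) = 175.2 × (1 − e^(−0.3823)) = 175.2 × 0.3177 ≈ 55.7 µg/mL

55.7 µg/mL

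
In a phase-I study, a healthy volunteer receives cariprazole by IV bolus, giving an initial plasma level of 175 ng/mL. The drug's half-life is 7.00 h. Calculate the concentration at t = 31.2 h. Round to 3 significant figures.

7.97 ng/mL

k = ln 2 / 7.00 = 0.09902 h⁻¹
C(t) = C₀ e^(−kt) = 175 × e^(−0.09902 × 31.2) = 175 × e^(−3.089) = 175 × 0.04553 ≈ 7.97 ng/mL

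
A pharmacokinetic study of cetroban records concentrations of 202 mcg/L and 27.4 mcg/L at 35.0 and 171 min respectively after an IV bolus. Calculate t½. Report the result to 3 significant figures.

47.2 minutes

k = ln(C₁/C₂) / (t₂ − t₁) = ln(202/27.4) / (171 − 35.0)
  = 1.998 / 136.0 = 0.01469 min⁻¹
t½ = ln 2 / k = ln 2 / 0.01469 ≈ 47.2 minutes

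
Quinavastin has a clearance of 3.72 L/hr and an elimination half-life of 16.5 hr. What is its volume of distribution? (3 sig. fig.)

88.6 L

k = ln 2 / t½ = ln 2 / 16.5 = 0.04201 hr⁻¹
V = CL / k = 3.72 / 0.04201 ≈ 88.6 L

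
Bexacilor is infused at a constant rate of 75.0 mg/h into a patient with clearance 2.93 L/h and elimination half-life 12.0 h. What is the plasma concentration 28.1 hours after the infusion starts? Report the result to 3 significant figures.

20.5 µg/mL

Css = rate / CL = 75.0 / 2.93 = 25.60 µg/mL
k = ln 2 / 12.0 = 0.05776 h⁻¹
C(t) = Css (1 − e^(−kt)) = 25.60 × (1 − e^(−1.623)) = 25.60 × 0.8027 ≈ 20.5 µg/mL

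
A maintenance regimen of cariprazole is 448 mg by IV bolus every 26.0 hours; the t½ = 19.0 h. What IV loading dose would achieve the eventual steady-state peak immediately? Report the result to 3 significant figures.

k = ln 2 / 19.0 = 0.03648 h⁻¹
Accumulation ratio R = 1 / (1 − e^(−kτ)) = 1 / (1 − e^(−0.03648×26.0)) = 1 / (1 − 0.3873) = 1.632
Loading dose = maintenance dose × R = 448 × 1.632 ≈ 731 mg

731 mg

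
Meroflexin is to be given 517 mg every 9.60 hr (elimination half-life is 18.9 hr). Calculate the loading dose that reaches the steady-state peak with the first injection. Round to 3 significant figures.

k = ln 2 / 18.9 = 0.03667 hr⁻¹
Accumulation ratio R = 1 / (1 − e^(−kτ)) = 1 / (1 − e^(−0.03667×9.60)) = 1 / (1 − 0.7032) = 3.370
Loading dose = maintenance dose × R = 517 × 3.370 ≈ 1740 mg

1740 mg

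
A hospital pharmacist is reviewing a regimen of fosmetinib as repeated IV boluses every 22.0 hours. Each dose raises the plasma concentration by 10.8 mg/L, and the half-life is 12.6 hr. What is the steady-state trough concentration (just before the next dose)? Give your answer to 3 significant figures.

4.59 mg/L

k = ln 2 / 12.6 = 0.05501 hr⁻¹
Fraction remaining after one interval: e^(−kτ) = e^(−0.05501 × 22.0) = 0.2981
R = 1 / (1 − 0.2981) = 1.425
Css,max = 10.8 × 1.425 = 15.39 mg/L
Css,min = Css,max × e^(−kτ) = 15.39 × 0.2981 ≈ 4.59 mg/L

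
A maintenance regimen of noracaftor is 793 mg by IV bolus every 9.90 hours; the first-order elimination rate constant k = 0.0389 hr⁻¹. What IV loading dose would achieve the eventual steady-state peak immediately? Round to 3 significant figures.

Accumulation ratio R = 1 / (1 − e^(−kτ)) = 1 / (1 − e^(−0.03890×9.90)) = 1 / (1 − 0.6804) = 3.129
Loading dose = maintenance dose × R = 793 × 3.129 ≈ 2480 mg

2480 mg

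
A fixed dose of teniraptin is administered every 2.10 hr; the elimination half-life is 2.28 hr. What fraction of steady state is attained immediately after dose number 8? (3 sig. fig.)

0.994

k = ln 2 / 2.28 = 0.3040 hr⁻¹
f_n = 1 − e^(−nkτ) = 1 − e^(−8 × 0.3040 × 2.10) = 1 − e^(−5.107) = 1 − 0.006052 ≈ 0.994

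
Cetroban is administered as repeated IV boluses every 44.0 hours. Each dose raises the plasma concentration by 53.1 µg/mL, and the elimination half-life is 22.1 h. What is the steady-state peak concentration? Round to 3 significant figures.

k = ln 2 / 22.1 = 0.03136 h⁻¹
Fraction remaining after one interval: e^(−kτ) = e^(−0.03136 × 44.0) = 0.2516
R = 1 / (1 − 0.2516) = 1.336
Css,max = 53.1 × 1.336 ≈ 70.9 µg/mL

70.9 µg/mL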